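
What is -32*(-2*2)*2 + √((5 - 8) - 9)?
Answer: 256 + 2*I*√3 ≈ 256.0 + 3.4641*I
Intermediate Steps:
-32*(-2*2)*2 + √((5 - 8) - 9) = -(-128)*2 + √(-3 - 9) = -32*(-8) + √(-12) = 256 + 2*I*√3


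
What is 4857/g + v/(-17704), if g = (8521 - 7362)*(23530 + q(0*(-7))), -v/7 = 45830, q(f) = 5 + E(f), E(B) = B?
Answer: 1458473535163/80485526460 ≈ 18.121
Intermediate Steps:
q(f) = 5 + f
v = -320810 (v = -7*45830 = -320810)
g = 27277065 (g = (8521 - 7362)*(23530 + (5 + 0*(-7))) = 1159*(23530 + (5 + 0)) = 1159*(23530 + 5) = 1159*23535 = 27277065)
4857/g + v/(-17704) = 4857/27277065 - 320810/(-17704) = 4857*(1/27277065) - 320810*(-1/17704) = 1619/9092355 + 160405/8852 = 1458473535163/80485526460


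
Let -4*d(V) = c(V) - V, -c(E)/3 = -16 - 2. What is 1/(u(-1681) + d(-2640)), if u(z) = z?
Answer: -2/4709 ≈ -0.00042472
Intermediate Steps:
c(E) = 54 (c(E) = -3*(-16 - 2) = -3*(-18) = 54)
d(V) = -27/2 + V/4 (d(V) = -(54 - V)/4 = -27/2 + V/4)
1/(u(-1681) + d(-2640)) = 1/(-1681 + (-27/2 + (1/4)*(-2640))) = 1/(-1681 + (-27/2 - 660)) = 1/(-1681 - 1347/2) = 1/(-4709/2) = -2/4709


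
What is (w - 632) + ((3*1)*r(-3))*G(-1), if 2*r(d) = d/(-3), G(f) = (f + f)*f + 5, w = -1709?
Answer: -4661/2 ≈ -2330.5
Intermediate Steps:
G(f) = 5 + 2*f² (G(f) = (2*f)*f + 5 = 2*f² + 5 = 5 + 2*f²)
r(d) = -d/6 (r(d) = (d/(-3))/2 = (d*(-⅓))/2 = (-d/3)/2 = -d/6)
(w - 632) + ((3*1)*r(-3))*G(-1) = (-1709 - 632) + ((3*1)*(-⅙*(-3)))*(5 + 2*(-1)²) = -2341 + (3*(½))*(5 + 2*1) = -2341 + 3*(5 + 2)/2 = -2341 + (3/2)*7 = -2341 + 21/2 = -4661/2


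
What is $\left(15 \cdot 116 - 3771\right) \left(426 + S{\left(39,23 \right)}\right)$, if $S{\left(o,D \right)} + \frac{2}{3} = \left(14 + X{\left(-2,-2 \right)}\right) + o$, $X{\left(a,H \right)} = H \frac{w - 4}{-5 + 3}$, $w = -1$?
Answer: $-961340$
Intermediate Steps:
$X{\left(a,H \right)} = \frac{5 H}{2}$ ($X{\left(a,H \right)} = H \frac{-1 - 4}{-5 + 3} = H \left(- \frac{5}{-2}\right) = H \left(\left(-5\right) \left(- \frac{1}{2}\right)\right) = H \frac{5}{2} = \frac{5 H}{2}$)
$S{\left(o,D \right)} = \frac{25}{3} + o$ ($S{\left(o,D \right)} = - \frac{2}{3} + \left(\left(14 + \frac{5}{2} \left(-2\right)\right) + o\right) = - \frac{2}{3} + \left(\left(14 - 5\right) + o\right) = - \frac{2}{3} + \left(9 + o\right) = \frac{25}{3} + o$)
$\left(15 \cdot 116 - 3771\right) \left(426 + S{\left(39,23 \right)}\right) = \left(15 \cdot 116 - 3771\right) \left(426 + \left(\frac{25}{3} + 39\right)\right) = \left(1740 - 3771\right) \left(426 + \frac{142}{3}\right) = \left(-2031\right) \frac{1420}{3} = -961340$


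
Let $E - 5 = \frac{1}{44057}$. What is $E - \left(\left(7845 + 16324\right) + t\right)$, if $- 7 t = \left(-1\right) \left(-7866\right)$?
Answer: $- \frac{7105601067}{308399} \approx -23040.0$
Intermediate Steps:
$E = \frac{220286}{44057}$ ($E = 5 + \frac{1}{44057} = \frac{220286}{44057} \approx 5.0$)
$t = - \frac{7866}{7}$ ($t = - \frac{\left(-1\right) \left(-7866\right)}{7} = \left(- \frac{1}{7}\right) 7866 = - \frac{7866}{7} \approx -1123.7$)
$E - \left(\left(7845 + 16324\right) + t\right) = \frac{220286}{44057} - \left(\left(7845 + 16324\right) - \frac{7866}{7}\right) = \frac{220286}{44057} - \left(24169 - \frac{7866}{7}\right) = \frac{220286}{44057} - \frac{161317}{7} = - \frac{7105601067}{308399}$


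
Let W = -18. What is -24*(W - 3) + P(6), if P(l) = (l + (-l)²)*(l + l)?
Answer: 1008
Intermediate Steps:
P(l) = 2*l*(l + l²) (P(l) = (l + l²)*(2*l) = 2*l*(l + l²))
-24*(W - 3) + P(6) = -24*(-18 - 3) + 2*6²*(1 + 6) = -24*(-21) + 2*36*7 = 504 + 504 = 1008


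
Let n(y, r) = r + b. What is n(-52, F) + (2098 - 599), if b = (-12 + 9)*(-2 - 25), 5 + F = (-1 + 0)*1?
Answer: 1574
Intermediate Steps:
F = -6 (F = -5 + (-1 + 0)*1 = -5 - 1*1 = -5 - 1 = -6)
b = 81 (b = -3*(-27) = 81)
n(y, r) = 81 + r (n(y, r) = r + 81 = 81 + r)
n(-52, F) + (2098 - 599) = (81 - 6) + (2098 - 599) = 75 + 1499 = 1574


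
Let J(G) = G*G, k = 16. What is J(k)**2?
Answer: 65536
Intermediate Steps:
J(G) = G**2
J(k)**2 = (16**2)**2 = 256**2 = 65536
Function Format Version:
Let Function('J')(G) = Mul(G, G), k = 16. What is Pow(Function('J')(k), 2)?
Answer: 65536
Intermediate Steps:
Function('J')(G) = Pow(G, 2)
Pow(Function('J')(k), 2) = Pow(Pow(16, 2), 2) = Pow(256, 2) = 65536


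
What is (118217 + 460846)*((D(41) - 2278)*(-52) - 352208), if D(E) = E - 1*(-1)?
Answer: -136621807968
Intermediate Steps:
D(E) = 1 + E (D(E) = E + 1 = 1 + E)
(118217 + 460846)*((D(41) - 2278)*(-52) - 352208) = (118217 + 460846)*(((1 + 41) - 2278)*(-52) - 352208) = 579063*((42 - 2278)*(-52) - 352208) = 579063*(-2236*(-52) - 352208) = 579063*(116272 - 352208) = 579063*(-235936) = -136621807968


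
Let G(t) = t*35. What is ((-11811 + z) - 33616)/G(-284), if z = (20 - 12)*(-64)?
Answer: 45939/9940 ≈ 4.6216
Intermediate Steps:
z = -512 (z = 8*(-64) = -512)
G(t) = 35*t
((-11811 + z) - 33616)/G(-284) = ((-11811 - 512) - 33616)/((35*(-284))) = (-12323 - 33616)/(-9940) = -45939*(-1/9940) = 45939/9940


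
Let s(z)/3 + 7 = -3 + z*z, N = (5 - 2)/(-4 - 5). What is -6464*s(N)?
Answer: 575296/3 ≈ 1.9177e+5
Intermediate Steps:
N = -1/3 (N = 3/(-9) = 3*(-1/9) = -1/3 ≈ -0.33333)
s(z) = -30 + 3*z**2 (s(z) = -21 + 3*(-3 + z*z) = -21 + 3*(-3 + z**2) = -21 + (-9 + 3*z**2) = -30 + 3*z**2)
-6464*s(N) = -6464*(-30 + 3*(-1/3)**2) = -6464*(-30 + 3*(1/9)) = -6464*(-30 + 1/3) = -6464*(-89/3) = 575296/3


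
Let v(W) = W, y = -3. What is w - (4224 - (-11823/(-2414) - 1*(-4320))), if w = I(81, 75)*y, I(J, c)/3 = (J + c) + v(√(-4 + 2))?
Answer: -3145689/2414 - 9*I*√2 ≈ -1303.1 - 12.728*I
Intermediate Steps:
I(J, c) = 3*J + 3*c + 3*I*√2 (I(J, c) = 3*((J + c) + √(-4 + 2)) = 3*((J + c) + √(-2)) = 3*((J + c) + I*√2) = 3*(J + c + I*√2) = 3*J + 3*c + 3*I*√2)
w = -1404 - 9*I*√2 (w = (3*81 + 3*75 + 3*I*√2)*(-3) = (243 + 225 + 3*I*√2)*(-3) = (468 + 3*I*√2)*(-3) = -1404 - 9*I*√2 ≈ -1404.0 - 12.728*I)
w - (4224 - (-11823/(-2414) - 1*(-4320))) = (-1404 - 9*I*√2) - (4224 - (-11823/(-2414) - 1*(-4320))) = (-1404 - 9*I*√2) - (4224 - (-11823*(-1/2414) + 4320)) = (-1404 - 9*I*√2) - (4224 - (11823/2414 + 4320)) = (-1404 - 9*I*√2) - (4224 - 1*10440303/2414) = (-1404 - 9*I*√2) - (4224 - 10440303/2414) = (-1404 - 9*I*√2) - 1*(-243567/2414) = (-1404 - 9*I*√2) + 243567/2414 = -3145689/2414 - 9*I*√2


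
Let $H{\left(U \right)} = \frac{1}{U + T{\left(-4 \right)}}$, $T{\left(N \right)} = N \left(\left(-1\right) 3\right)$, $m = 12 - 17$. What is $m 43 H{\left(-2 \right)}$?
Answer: $- \frac{43}{2} \approx -21.5$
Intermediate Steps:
$m = -5$ ($m = 12 - 17 = -5$)
$T{\left(N \right)} = - 3 N$ ($T{\left(N \right)} = N \left(-3\right) = - 3 N$)
$H{\left(U \right)} = \frac{1}{12 + U}$ ($H{\left(U \right)} = \frac{1}{U - -12} = \frac{1}{U + 12} = \frac{1}{12 + U}$)
$m 43 H{\left(-2 \right)} = \frac{\left(-5\right) 43}{12 - 2} = - \frac{215}{10} = \left(-215\right) \frac{1}{10} = - \frac{43}{2}$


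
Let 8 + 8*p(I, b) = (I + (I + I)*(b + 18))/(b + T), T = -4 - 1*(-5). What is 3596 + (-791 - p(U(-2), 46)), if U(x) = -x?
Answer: 527399/188 ≈ 2805.3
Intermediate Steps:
T = 1 (T = -4 + 5 = 1)
p(I, b) = -1 + (I + 2*I*(18 + b))/(8*(1 + b)) (p(I, b) = -1 + ((I + (I + I)*(b + 18))/(b + 1))/8 = -1 + ((I + (2*I)*(18 + b))/(1 + b))/8 = -1 + ((I + 2*I*(18 + b))/(1 + b))/8 = -1 + (I + 2*I*(18 + b))/(8*(1 + b)))
3596 + (-791 - p(U(-2), 46)) = 3596 + (-791 - (-1 - 1*46 + 37*(-1*(-2))/8 + (¼)*(-1*(-2))*46)/(1 + 46)) = 3596 + (-791 - (-1 - 46 + (37/8)*2 + (¼)*2*46)/47) = 3596 + (-791 - (-1 - 46 + 37/4 + 23)/47) = 3596 + (-791 - (-59)/(47*4)) = 3596 + (-791 - 1*(-59/188)) = 3596 + (-791 + 59/188) = 3596 - 148649/188 = 527399/188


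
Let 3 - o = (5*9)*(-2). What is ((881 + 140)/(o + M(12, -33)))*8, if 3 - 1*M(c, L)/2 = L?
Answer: 8168/165 ≈ 49.503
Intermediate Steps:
M(c, L) = 6 - 2*L
o = 93 (o = 3 - 5*9*(-2) = 3 - 45*(-2) = 3 - 1*(-90) = 3 + 90 = 93)
((881 + 140)/(o + M(12, -33)))*8 = ((881 + 140)/(93 + (6 - 2*(-33))))*8 = (1021/(93 + (6 + 66)))*8 = (1021/(93 + 72))*8 = (1021/165)*8 = 8168/165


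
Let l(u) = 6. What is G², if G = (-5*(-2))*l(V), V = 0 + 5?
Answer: 3600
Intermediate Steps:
V = 5
G = 60 (G = -5*(-2)*6 = 10*6 = 60)
G² = 60² = 3600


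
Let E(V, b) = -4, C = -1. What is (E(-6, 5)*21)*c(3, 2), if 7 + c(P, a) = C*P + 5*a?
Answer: 0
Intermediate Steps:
c(P, a) = -7 - P + 5*a (c(P, a) = -7 + (-P + 5*a) = -7 - P + 5*a)
(E(-6, 5)*21)*c(3, 2) = (-4*21)*(-7 - 1*3 + 5*2) = -84*(-7 - 3 + 10) = -84*0 = 0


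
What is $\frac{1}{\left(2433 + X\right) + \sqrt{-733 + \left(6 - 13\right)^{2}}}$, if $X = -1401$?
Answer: $\frac{86}{88809} - \frac{i \sqrt{19}}{177618} \approx 0.00096837 - 2.4541 \cdot 10^{-5} i$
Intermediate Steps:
$\frac{1}{\left(2433 + X\right) + \sqrt{-733 + \left(6 - 13\right)^{2}}} = \frac{1}{\left(2433 - 1401\right) + \sqrt{-733 + \left(6 - 13\right)^{2}}} = \frac{1}{1032 + \sqrt{-733 + \left(-7\right)^{2}}} = \frac{1}{1032 + \sqrt{-733 + 49}} = \frac{1}{1032 + \sqrt{-684}} = \frac{1}{1032 + 6 i \sqrt{19}}$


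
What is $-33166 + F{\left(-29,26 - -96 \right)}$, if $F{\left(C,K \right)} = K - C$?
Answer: $-33015$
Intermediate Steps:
$-33166 + F{\left(-29,26 - -96 \right)} = -33166 + \left(\left(26 - -96\right) - -29\right) = -33166 + \left(\left(26 + 96\right) + 29\right) = -33166 + \left(122 + 29\right) = -33166 + 151 = -33015$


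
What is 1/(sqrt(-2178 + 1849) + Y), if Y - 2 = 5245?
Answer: 5247/27531338 - I*sqrt(329)/27531338 ≈ 0.00019058 - 6.5883e-7*I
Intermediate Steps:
Y = 5247 (Y = 2 + 5245 = 5247)
1/(sqrt(-2178 + 1849) + Y) = 1/(sqrt(-2178 + 1849) + 5247) = 1/(sqrt(-329) + 5247) = 1/(I*sqrt(329) + 5247) = 1/(5247 + I*sqrt(329))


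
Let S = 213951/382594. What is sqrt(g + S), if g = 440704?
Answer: sqrt(64509526375069438)/382594 ≈ 663.86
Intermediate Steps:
S = 213951/382594 (S = 213951*(1/382594) = 213951/382594 ≈ 0.55921)
sqrt(g + S) = sqrt(440704 + 213951/382594) = sqrt(168610920127/382594) = sqrt(64509526375069438)/382594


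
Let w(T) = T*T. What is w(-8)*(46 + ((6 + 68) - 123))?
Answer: -192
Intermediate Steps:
w(T) = T²
w(-8)*(46 + ((6 + 68) - 123)) = (-8)²*(46 + ((6 + 68) - 123)) = 64*(46 + (74 - 123)) = 64*(46 - 49) = 64*(-3) = -192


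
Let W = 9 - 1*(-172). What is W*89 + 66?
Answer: 16175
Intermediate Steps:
W = 181 (W = 9 + 172 = 181)
W*89 + 66 = 181*89 + 66 = 16109 + 66 = 16175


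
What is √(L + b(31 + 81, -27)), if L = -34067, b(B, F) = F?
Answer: I*√34094 ≈ 184.65*I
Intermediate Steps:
√(L + b(31 + 81, -27)) = √(-34067 - 27) = √(-34094) = I*√34094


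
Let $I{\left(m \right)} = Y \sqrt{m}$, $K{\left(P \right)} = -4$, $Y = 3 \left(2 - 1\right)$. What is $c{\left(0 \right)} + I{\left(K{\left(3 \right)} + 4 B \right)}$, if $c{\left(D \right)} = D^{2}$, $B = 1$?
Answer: $0$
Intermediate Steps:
$Y = 3$ ($Y = 3 \cdot 1 = 3$)
$I{\left(m \right)} = 3 \sqrt{m}$
$c{\left(0 \right)} + I{\left(K{\left(3 \right)} + 4 B \right)} = 0^{2} + 3 \sqrt{-4 + 4 \cdot 1} = 0 + 3 \sqrt{-4 + 4} = 0 + 3 \sqrt{0} = 0 + 3 \cdot 0 = 0 + 0 = 0$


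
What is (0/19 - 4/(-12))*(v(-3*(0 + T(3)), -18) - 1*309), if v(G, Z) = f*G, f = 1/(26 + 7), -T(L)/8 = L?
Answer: -1125/11 ≈ -102.27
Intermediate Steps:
T(L) = -8*L
f = 1/33 ≈ 0.030303
v(G, Z) = G/33
(0/19 - 4/(-12))*(v(-3*(0 + T(3)), -18) - 1*309) = (0/19 - 4/(-12))*((-3*(0 - 8*3))/33 - 1*309) = (0*(1/19) - 4*(-1/12))*((-3*(0 - 24))/33 - 309) = (0 + 1/3)*((-3*(-24))/33 - 309) = ((1/33)*72 - 309)/3 = (24/11 - 309)/3 = (1/3)*(-3375/11) = -1125/11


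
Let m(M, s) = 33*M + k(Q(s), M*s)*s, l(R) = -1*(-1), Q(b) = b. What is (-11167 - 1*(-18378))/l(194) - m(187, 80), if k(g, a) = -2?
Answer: 1200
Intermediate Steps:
l(R) = 1
m(M, s) = -2*s + 33*M (m(M, s) = 33*M - 2*s = -2*s + 33*M)
(-11167 - 1*(-18378))/l(194) - m(187, 80) = (-11167 - 1*(-18378))/1 - (-2*80 + 33*187) = (-11167 + 18378)*1 - (-160 + 6171) = 7211*1 - 1*6011 = 7211 - 6011 = 1200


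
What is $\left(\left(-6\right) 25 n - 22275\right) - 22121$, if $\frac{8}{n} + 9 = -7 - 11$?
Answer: $- \frac{399164}{9} \approx -44352.0$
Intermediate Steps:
$n = - \frac{8}{27}$ ($n = \frac{8}{-9 - 18} = \frac{8}{-27} = 8 \left(- \frac{1}{27}\right) = - \frac{8}{27} \approx -0.2963$)
$\left(\left(-6\right) 25 n - 22275\right) - 22121 = \left(\left(-6\right) 25 \left(- \frac{8}{27}\right) - 22275\right) - 22121 = \left(\left(-150\right) \left(- \frac{8}{27}\right) - 22275\right) - 22121 = \left(\frac{400}{9} - 22275\right) - 22121 = - \frac{200075}{9} - 22121 = - \frac{399164}{9}$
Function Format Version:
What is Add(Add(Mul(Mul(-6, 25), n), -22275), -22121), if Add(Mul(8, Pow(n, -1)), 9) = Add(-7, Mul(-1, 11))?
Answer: Rational(-399164, 9) ≈ -44352.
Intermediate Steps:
n = Rational(-8, 27) (n = Mul(8, Pow(Add(-9, Add(-7, Mul(-1, 11))), -1)) = Mul(8, Pow(Add(-9, Add(-7, -11)), -1)) = Mul(8, Pow(Add(-9, -18), -1)) = Mul(8, Pow(-27, -1)) = Mul(8, Rational(-1, 27)) = Rational(-8, 27) ≈ -0.29630)
Add(Add(Mul(Mul(-6, 25), n), -22275), -22121) = Add(Add(Mul(Mul(-6, 25), Rational(-8, 27)), -22275), -22121) = Add(Add(Mul(-150, Rational(-8, 27)), -22275), -22121) = Add(Add(Rational(400, 9), -22275), -22121) = Add(Rational(-200075, 9), -22121) = Rational(-399164, 9)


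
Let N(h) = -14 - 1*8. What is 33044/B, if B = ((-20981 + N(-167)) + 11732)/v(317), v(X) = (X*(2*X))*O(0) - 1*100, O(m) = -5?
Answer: 33208889560/9271 ≈ 3.5820e+6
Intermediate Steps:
v(X) = -100 - 10*X² (v(X) = (X*(2*X))*(-5) - 1*100 = (2*X²)*(-5) - 100 = -10*X² - 100 = -100 - 10*X²)
N(h) = -22 (N(h) = -14 - 8 = -22)
B = 9271/1004990 (B = ((-20981 - 22) + 11732)/(-100 - 10*317²) = (-21003 + 11732)/(-100 - 10*100489) = -9271/(-100 - 1004890) = -9271/(-1004990) = -9271*(-1/1004990) = 9271/1004990 ≈ 0.0092250)
33044/B = 33044/(9271/1004990) = 33044*(1004990/9271) = 33208889560/9271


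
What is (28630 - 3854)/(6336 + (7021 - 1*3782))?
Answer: 24776/9575 ≈ 2.5876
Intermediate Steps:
(28630 - 3854)/(6336 + (7021 - 1*3782)) = 24776/(6336 + (7021 - 3782)) = 24776/(6336 + 3239) = 24776/9575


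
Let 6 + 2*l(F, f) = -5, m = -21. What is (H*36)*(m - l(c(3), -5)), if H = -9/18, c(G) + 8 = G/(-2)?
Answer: 279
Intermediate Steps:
c(G) = -8 - G/2 (c(G) = -8 + G/(-2) = -8 + G*(-½) = -8 - G/2)
H = -½ (H = -9*1/18 = -½ ≈ -0.50000)
l(F, f) = -11/2 (l(F, f) = -3 + (½)*(-5) = -3 - 5/2 = -11/2)
(H*36)*(m - l(c(3), -5)) = (-½*36)*(-21 - 1*(-11/2)) = -18*(-21 + 11/2) = -18*(-31/2) = 279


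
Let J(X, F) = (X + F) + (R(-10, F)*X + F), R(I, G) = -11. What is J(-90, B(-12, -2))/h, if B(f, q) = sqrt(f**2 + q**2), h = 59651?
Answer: 900/59651 + 4*sqrt(37)/59651 ≈ 0.015496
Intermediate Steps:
J(X, F) = -10*X + 2*F (J(X, F) = (X + F) + (-11*X + F) = (F + X) + (F - 11*X) = -10*X + 2*F)
J(-90, B(-12, -2))/h = (-10*(-90) + 2*sqrt((-12)**2 + (-2)**2))/59651 = (900 + 2*sqrt(144 + 4))*(1/59651) = (900 + 2*sqrt(148))*(1/59651) = (900 + 2*(2*sqrt(37)))*(1/59651) = (900 + 4*sqrt(37))*(1/59651) = 900/59651 + 4*sqrt(37)/59651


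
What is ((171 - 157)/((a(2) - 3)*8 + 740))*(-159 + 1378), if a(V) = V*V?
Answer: 8533/374 ≈ 22.816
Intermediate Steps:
a(V) = V²
((171 - 157)/((a(2) - 3)*8 + 740))*(-159 + 1378) = ((171 - 157)/((2² - 3)*8 + 740))*(-159 + 1378) = (14/((4 - 3)*8 + 740))*1219 = (14/(1*8 + 740))*1219 = (14/(8 + 740))*1219 = (14/748)*1219 = (14*(1/748))*1219 = (7/374)*1219 = 8533/374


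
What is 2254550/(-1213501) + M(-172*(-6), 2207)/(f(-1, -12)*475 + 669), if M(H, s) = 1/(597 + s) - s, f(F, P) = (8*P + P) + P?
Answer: -38733477645697/21297228936236 ≈ -1.8187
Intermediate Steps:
f(F, P) = 10*P (f(F, P) = 9*P + P = 10*P)
2254550/(-1213501) + M(-172*(-6), 2207)/(f(-1, -12)*475 + 669) = 2254550/(-1213501) + ((1 - 1*2207² - 597*2207)/(597 + 2207))/((10*(-12))*475 + 669) = 2254550*(-1/1213501) + ((1 - 1*4870849 - 1317579)/2804)/(-120*475 + 669) = -2254550/1213501 + ((1 - 4870849 - 1317579)/2804)/(-57000 + 669) = -2254550/1213501 + ((1/2804)*(-6188427))/(-56331) = -2254550/1213501 - 6188427/2804*(-1/56331) = -2254550/1213501 + 687603/17550236 = -38733477645697/21297228936236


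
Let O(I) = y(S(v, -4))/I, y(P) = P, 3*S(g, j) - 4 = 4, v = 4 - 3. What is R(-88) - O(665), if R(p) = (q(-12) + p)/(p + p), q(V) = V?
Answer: 49523/87780 ≈ 0.56417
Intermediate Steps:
v = 1
S(g, j) = 8/3 (S(g, j) = 4/3 + (1/3)*4 = 4/3 + 4/3 = 8/3)
O(I) = 8/(3*I)
R(p) = (-12 + p)/(2*p) (R(p) = (-12 + p)/(p + p) = (-12 + p)/((2*p)) = (-12 + p)*(1/(2*p)) = (-12 + p)/(2*p))
R(-88) - O(665) = (1/2)*(-12 - 88)/(-88) - 8/(3*665) = (1/2)*(-1/88)*(-100) - 8/(3*665) = 25/44 - 1*8/1995 = 25/44 - 8/1995 = 49523/87780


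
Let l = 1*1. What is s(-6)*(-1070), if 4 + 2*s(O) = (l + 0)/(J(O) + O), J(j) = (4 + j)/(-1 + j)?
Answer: 17869/8 ≈ 2233.6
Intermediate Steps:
J(j) = (4 + j)/(-1 + j)
l = 1
s(O) = -2 + 1/(2*(O + (4 + O)/(-1 + O))) (s(O) = -2 + ((1 + 0)/((4 + O)/(-1 + O) + O))/2 = -2 + (1/(O + (4 + O)/(-1 + O)))/2 = -2 + 1/(2*(O + (4 + O)/(-1 + O))))
s(-6)*(-1070) = ((-17 - 6 - 4*(-6)²)/(2*(4 + (-6)²)))*(-1070) = ((-17 - 6 - 4*36)/(2*(4 + 36)))*(-1070) = ((½)*(-17 - 6 - 144)/40)*(-1070) = ((½)*(1/40)*(-167))*(-1070) = -167/80*(-1070) = 17869/8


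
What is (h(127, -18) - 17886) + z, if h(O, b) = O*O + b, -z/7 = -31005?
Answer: 215260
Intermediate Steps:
z = 217035 (z = -7*(-31005) = 217035)
h(O, b) = b + O**2 (h(O, b) = O**2 + b = b + O**2)
(h(127, -18) - 17886) + z = ((-18 + 127**2) - 17886) + 217035 = ((-18 + 16129) - 17886) + 217035 = (16111 - 17886) + 217035 = -1775 + 217035 = 215260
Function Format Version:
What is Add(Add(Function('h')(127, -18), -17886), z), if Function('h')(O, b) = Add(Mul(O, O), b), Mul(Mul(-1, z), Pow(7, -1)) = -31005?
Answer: 215260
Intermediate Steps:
z = 217035 (z = Mul(-7, -31005) = 217035)
Function('h')(O, b) = Add(b, Pow(O, 2)) (Function('h')(O, b) = Add(Pow(O, 2), b) = Add(b, Pow(O, 2)))
Add(Add(Function('h')(127, -18), -17886), z) = Add(Add(Add(-18, Pow(127, 2)), -17886), 217035) = Add(Add(Add(-18, 16129), -17886), 217035) = Add(Add(16111, -17886), 217035) = Add(-1775, 217035) = 215260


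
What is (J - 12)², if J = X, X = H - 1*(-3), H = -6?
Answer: 225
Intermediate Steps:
X = -3 (X = -6 - 1*(-3) = -6 + 3 = -3)
J = -3
(J - 12)² = (-3 - 12)² = (-15)² = 225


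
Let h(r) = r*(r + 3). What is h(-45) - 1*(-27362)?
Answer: 29252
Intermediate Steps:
h(r) = r*(3 + r)
h(-45) - 1*(-27362) = -45*(3 - 45) - 1*(-27362) = -45*(-42) + 27362 = 1890 + 27362 = 29252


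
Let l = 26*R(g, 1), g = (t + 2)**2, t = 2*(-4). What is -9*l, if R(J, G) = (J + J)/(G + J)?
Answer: -16848/37 ≈ -455.35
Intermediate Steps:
t = -8
g = 36 (g = (-8 + 2)**2 = (-6)**2 = 36)
R(J, G) = 2*J/(G + J) (R(J, G) = (2*J)/(G + J) = 2*J/(G + J))
l = 1872/37 (l = 26*(2*36/(1 + 36)) = 26*(2*36/37) = 26*(2*36*(1/37)) = 26*(72/37) = 1872/37 ≈ 50.595)
-9*l = -9*1872/37 = -16848/37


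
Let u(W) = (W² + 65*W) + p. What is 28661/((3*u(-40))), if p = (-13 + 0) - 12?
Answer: -28661/3075 ≈ -9.3206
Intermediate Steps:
p = -25 (p = -13 - 12 = -25)
u(W) = -25 + W² + 65*W (u(W) = (W² + 65*W) - 25 = -25 + W² + 65*W)
28661/((3*u(-40))) = 28661/((3*(-25 + (-40)² + 65*(-40)))) = 28661/((3*(-25 + 1600 - 2600))) = 28661/((3*(-1025))) = 28661/(-3075) = 28661*(-1/3075) = -28661/3075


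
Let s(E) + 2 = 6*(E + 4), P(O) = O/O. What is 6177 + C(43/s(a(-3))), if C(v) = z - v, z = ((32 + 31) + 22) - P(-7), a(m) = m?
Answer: 25001/4 ≈ 6250.3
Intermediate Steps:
P(O) = 1
s(E) = 22 + 6*E (s(E) = -2 + 6*(E + 4) = -2 + 6*(4 + E) = -2 + (24 + 6*E) = 22 + 6*E)
z = 84 (z = ((32 + 31) + 22) - 1*1 = (63 + 22) - 1 = 85 - 1 = 84)
C(v) = 84 - v
6177 + C(43/s(a(-3))) = 6177 + (84 - 43/(22 + 6*(-3))) = 6177 + (84 - 43/(22 - 18)) = 6177 + (84 - 43/4) = 6177 + 293/4 = 25001/4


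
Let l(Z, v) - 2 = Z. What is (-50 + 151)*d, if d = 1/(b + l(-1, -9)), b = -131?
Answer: -101/130 ≈ -0.77692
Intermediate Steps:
l(Z, v) = 2 + Z
d = -1/130 (d = 1/(-131 + (2 - 1)) = 1/(-131 + 1) = 1/(-130) = -1/130 ≈ -0.0076923)
(-50 + 151)*d = (-50 + 151)*(-1/130) = 101*(-1/130) = -101/130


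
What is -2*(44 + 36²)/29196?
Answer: -670/7299 ≈ -0.091793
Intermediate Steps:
-2*(44 + 36²)/29196 = -2*(44 + 1296)*(1/29196) = -2*1340*(1/29196) = -2680*1/29196 = -670/7299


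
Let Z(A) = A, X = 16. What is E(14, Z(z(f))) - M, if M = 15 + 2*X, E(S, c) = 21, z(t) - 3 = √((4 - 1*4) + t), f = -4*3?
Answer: -26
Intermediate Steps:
f = -12
z(t) = 3 + √t (z(t) = 3 + √((4 - 1*4) + t) = 3 + √((4 - 4) + t) = 3 + √(0 + t) = 3 + √t)
M = 47 (M = 15 + 2*16 = 15 + 32 = 47)
E(14, Z(z(f))) - M = 21 - 1*47 = 21 - 47 = -26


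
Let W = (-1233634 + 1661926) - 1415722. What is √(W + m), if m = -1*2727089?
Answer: I*√3714519 ≈ 1927.3*I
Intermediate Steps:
m = -2727089
W = -987430 (W = 428292 - 1415722 = -987430)
√(W + m) = √(-987430 - 2727089) = √(-3714519) = I*√3714519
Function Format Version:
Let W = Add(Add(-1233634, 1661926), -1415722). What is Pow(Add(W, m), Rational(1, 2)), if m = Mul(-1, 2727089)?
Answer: Mul(I, Pow(3714519, Rational(1, 2))) ≈ Mul(1927.3, I)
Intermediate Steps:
m = -2727089
W = -987430 (W = Add(428292, -1415722) = -987430)
Pow(Add(W, m), Rational(1, 2)) = Pow(Add(-987430, -2727089), Rational(1, 2)) = Pow(-3714519, Rational(1, 2)) = Mul(I, Pow(3714519, Rational(1, 2)))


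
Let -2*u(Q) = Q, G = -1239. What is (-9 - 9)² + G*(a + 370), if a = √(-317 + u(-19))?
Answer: -458106 - 1239*I*√1230/2 ≈ -4.5811e+5 - 21727.0*I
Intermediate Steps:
u(Q) = -Q/2
a = I*√1230/2 (a = √(-317 - ½*(-19)) = √(-317 + 19/2) = √(-615/2) = I*√1230/2 ≈ 17.536*I)
(-9 - 9)² + G*(a + 370) = (-9 - 9)² - 1239*(I*√1230/2 + 370) = (-18)² - 1239*(370 + I*√1230/2) = 324 + (-458430 - 1239*I*√1230/2) = -458106 - 1239*I*√1230/2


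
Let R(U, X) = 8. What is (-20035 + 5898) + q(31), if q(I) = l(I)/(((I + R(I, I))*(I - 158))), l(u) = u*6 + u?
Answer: -70020778/4953 ≈ -14137.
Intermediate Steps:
l(u) = 7*u (l(u) = 6*u + u = 7*u)
q(I) = 7*I/((-158 + I)*(8 + I)) (q(I) = (7*I)/(((I + 8)*(I - 158))) = (7*I)/(((8 + I)*(-158 + I))) = (7*I)/(((-158 + I)*(8 + I))) = (7*I)*(1/((-158 + I)*(8 + I))) = 7*I/((-158 + I)*(8 + I)))
(-20035 + 5898) + q(31) = (-20035 + 5898) + 7*31/(-1264 + 31² - 150*31) = -14137 + 7*31/(-1264 + 961 - 4650) = -14137 + 7*31/(-4953) = -14137 + 7*31*(-1/4953) = -14137 - 217/4953 = -70020778/4953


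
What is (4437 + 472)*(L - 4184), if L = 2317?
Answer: -9165103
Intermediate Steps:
(4437 + 472)*(L - 4184) = (4437 + 472)*(2317 - 4184) = 4909*(-1867) = -9165103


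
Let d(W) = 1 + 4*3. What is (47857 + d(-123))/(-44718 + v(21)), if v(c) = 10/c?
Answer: -502635/469534 ≈ -1.0705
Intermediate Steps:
d(W) = 13 (d(W) = 1 + 12 = 13)
(47857 + d(-123))/(-44718 + v(21)) = (47857 + 13)/(-44718 + 10/21) = 47870/(-44718 + 10*(1/21)) = 47870/(-44718 + 10/21) = 47870/(-939068/21) = 47870*(-21/939068) = -502635/469534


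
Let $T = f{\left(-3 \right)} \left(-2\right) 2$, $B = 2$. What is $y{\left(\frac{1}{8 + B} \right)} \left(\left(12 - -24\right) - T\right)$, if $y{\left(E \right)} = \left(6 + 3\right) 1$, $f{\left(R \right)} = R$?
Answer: $216$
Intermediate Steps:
$y{\left(E \right)} = 9$ ($y{\left(E \right)} = 9 \cdot 1 = 9$)
$T = 12$ ($T = \left(-3\right) \left(-2\right) 2 = 6 \cdot 2 = 12$)
$y{\left(\frac{1}{8 + B} \right)} \left(\left(12 - -24\right) - T\right) = 9 \left(\left(12 - -24\right) - 12\right) = 9 \left(\left(12 + 24\right) - 12\right) = 9 \left(36 - 12\right) = 9 \cdot 24 = 216$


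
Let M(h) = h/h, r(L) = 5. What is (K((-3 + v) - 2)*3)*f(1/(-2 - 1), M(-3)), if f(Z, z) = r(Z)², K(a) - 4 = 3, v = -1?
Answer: 525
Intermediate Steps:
K(a) = 7 (K(a) = 4 + 3 = 7)
M(h) = 1
f(Z, z) = 25 (f(Z, z) = 5² = 25)
(K((-3 + v) - 2)*3)*f(1/(-2 - 1), M(-3)) = (7*3)*25 = 21*25 = 525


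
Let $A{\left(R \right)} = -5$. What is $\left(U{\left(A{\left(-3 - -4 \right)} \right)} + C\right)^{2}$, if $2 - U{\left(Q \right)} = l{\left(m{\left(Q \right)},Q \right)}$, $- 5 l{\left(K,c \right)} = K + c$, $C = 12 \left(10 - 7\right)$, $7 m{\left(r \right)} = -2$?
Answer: $\frac{1671849}{1225} \approx 1364.8$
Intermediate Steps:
$m{\left(r \right)} = - \frac{2}{7}$ ($m{\left(r \right)} = \frac{1}{7} \left(-2\right) = - \frac{2}{7}$)
$C = 36$ ($C = 12 \cdot 3 = 36$)
$l{\left(K,c \right)} = - \frac{K}{5} - \frac{c}{5}$ ($l{\left(K,c \right)} = - \frac{K + c}{5} = - \frac{K}{5} - \frac{c}{5}$)
$U{\left(Q \right)} = \frac{68}{35} + \frac{Q}{5}$ ($U{\left(Q \right)} = 2 - \left(\left(- \frac{1}{5}\right) \left(- \frac{2}{7}\right) - \frac{Q}{5}\right) = 2 - \left(\frac{2}{35} - \frac{Q}{5}\right) = 2 + \left(- \frac{2}{35} + \frac{Q}{5}\right) = \frac{68}{35} + \frac{Q}{5}$)
$\left(U{\left(A{\left(-3 - -4 \right)} \right)} + C\right)^{2} = \left(\left(\frac{68}{35} + \frac{1}{5} \left(-5\right)\right) + 36\right)^{2} = \left(\left(\frac{68}{35} - 1\right) + 36\right)^{2} = \left(\frac{33}{35} + 36\right)^{2} = \left(\frac{1293}{35}\right)^{2} = \frac{1671849}{1225}$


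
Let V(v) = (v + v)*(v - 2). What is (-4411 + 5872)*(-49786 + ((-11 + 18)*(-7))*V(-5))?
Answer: -77748576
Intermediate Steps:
V(v) = 2*v*(-2 + v) (V(v) = (2*v)*(-2 + v) = 2*v*(-2 + v))
(-4411 + 5872)*(-49786 + ((-11 + 18)*(-7))*V(-5)) = (-4411 + 5872)*(-49786 + ((-11 + 18)*(-7))*(2*(-5)*(-2 - 5))) = 1461*(-49786 + (7*(-7))*(2*(-5)*(-7))) = 1461*(-49786 - 49*70) = 1461*(-49786 - 3430) = 1461*(-53216) = -77748576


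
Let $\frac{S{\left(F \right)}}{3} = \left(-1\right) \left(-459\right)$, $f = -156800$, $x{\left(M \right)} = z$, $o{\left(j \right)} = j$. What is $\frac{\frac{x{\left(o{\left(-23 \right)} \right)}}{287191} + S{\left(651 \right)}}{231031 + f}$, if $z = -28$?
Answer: $\frac{395461979}{21318475121} \approx 0.01855$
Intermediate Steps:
$x{\left(M \right)} = -28$
$S{\left(F \right)} = 1377$ ($S{\left(F \right)} = 3 \left(\left(-1\right) \left(-459\right)\right) = 3 \cdot 459 = 1377$)
$\frac{\frac{x{\left(o{\left(-23 \right)} \right)}}{287191} + S{\left(651 \right)}}{231031 + f} = \frac{- \frac{28}{287191} + 1377}{231031 - 156800} = \frac{\left(-28\right) \frac{1}{287191} + 1377}{74231} = \left(- \frac{28}{287191} + 1377\right) \frac{1}{74231} = \frac{395461979}{287191} \cdot \frac{1}{74231} = \frac{395461979}{21318475121}$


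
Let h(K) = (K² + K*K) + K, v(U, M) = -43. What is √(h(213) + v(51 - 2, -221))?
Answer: 2*√22727 ≈ 301.51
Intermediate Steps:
h(K) = K + 2*K² (h(K) = (K² + K²) + K = 2*K² + K = K + 2*K²)
√(h(213) + v(51 - 2, -221)) = √(213*(1 + 2*213) - 43) = √(213*(1 + 426) - 43) = √(213*427 - 43) = √(90951 - 43) = √90908 = 2*√22727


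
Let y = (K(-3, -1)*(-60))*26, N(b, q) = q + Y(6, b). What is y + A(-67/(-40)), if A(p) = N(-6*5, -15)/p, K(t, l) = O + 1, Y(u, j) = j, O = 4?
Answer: -524400/67 ≈ -7826.9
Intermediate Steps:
K(t, l) = 5 (K(t, l) = 4 + 1 = 5)
N(b, q) = b + q (N(b, q) = q + b = b + q)
A(p) = -45/p (A(p) = (-6*5 - 15)/p = (-30 - 15)/p = -45/p)
y = -7800 (y = (5*(-60))*26 = -300*26 = -7800)
y + A(-67/(-40)) = -7800 - 45/((-67/(-40))) = -7800 - 45/((-67*(-1/40))) = -7800 - 45/67/40 = -7800 - 45*40/67 = -7800 - 1800/67 = -524400/67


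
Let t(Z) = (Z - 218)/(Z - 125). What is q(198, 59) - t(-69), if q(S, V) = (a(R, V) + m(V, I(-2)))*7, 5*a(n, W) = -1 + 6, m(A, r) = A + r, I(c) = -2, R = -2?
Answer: 78477/194 ≈ 404.52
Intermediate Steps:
t(Z) = (-218 + Z)/(-125 + Z)
a(n, W) = 1 (a(n, W) = (-1 + 6)/5 = (⅕)*5 = 1)
q(S, V) = -7 + 7*V (q(S, V) = (1 + (V - 2))*7 = (1 + (-2 + V))*7 = (-1 + V)*7 = -7 + 7*V)
q(198, 59) - t(-69) = (-7 + 7*59) - (-218 - 69)/(-125 - 69) = (-7 + 413) - (-287)/(-194) = 406 - (-1)*(-287)/194 = 406 - 1*287/194 = 406 - 287/194 = 78477/194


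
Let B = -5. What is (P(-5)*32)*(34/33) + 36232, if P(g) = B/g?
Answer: 1196744/33 ≈ 36265.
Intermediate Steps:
P(g) = -5/g
(P(-5)*32)*(34/33) + 36232 = (-5/(-5)*32)*(34/33) + 36232 = (-5*(-1/5)*32)*(34*(1/33)) + 36232 = (1*32)*(34/33) + 36232 = 32*(34/33) + 36232 = 1088/33 + 36232 = 1196744/33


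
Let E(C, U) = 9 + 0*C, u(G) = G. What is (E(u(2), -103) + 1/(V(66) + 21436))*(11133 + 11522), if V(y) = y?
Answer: 4384172945/21502 ≈ 2.0390e+5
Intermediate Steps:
E(C, U) = 9 (E(C, U) = 9 + 0 = 9)
(E(u(2), -103) + 1/(V(66) + 21436))*(11133 + 11522) = (9 + 1/(66 + 21436))*(11133 + 11522) = (9 + 1/21502)*22655 = (193519/21502)*22655 = 4384172945/21502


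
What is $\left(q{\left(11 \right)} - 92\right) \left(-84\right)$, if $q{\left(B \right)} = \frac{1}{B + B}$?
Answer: $\frac{84966}{11} \approx 7724.2$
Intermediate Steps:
$q{\left(B \right)} = \frac{1}{2 B}$
$\left(q{\left(11 \right)} - 92\right) \left(-84\right) = \left(\frac{1}{2 \cdot 11} - 92\right) \left(-84\right) = \left(\frac{1}{2} \cdot \frac{1}{11} - 92\right) \left(-84\right) = \left(\frac{1}{22} - 92\right) \left(-84\right) = \left(- \frac{2023}{22}\right) \left(-84\right) = \frac{84966}{11}$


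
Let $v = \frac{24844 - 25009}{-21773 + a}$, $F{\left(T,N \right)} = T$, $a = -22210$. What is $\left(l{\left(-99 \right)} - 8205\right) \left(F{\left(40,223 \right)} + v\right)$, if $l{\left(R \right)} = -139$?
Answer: $- \frac{4893714280}{14661} \approx -3.3379 \cdot 10^{5}$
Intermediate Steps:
$v = \frac{55}{14661}$ ($v = \frac{24844 - 25009}{-21773 - 22210} = - \frac{165}{-43983} = \left(-165\right) \left(- \frac{1}{43983}\right) = \frac{55}{14661} \approx 0.0037514$)
$\left(l{\left(-99 \right)} - 8205\right) \left(F{\left(40,223 \right)} + v\right) = \left(-139 - 8205\right) \left(40 + \frac{55}{14661}\right) = \left(-8344\right) \frac{586495}{14661} = - \frac{4893714280}{14661}$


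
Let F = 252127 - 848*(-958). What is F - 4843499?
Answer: -3778988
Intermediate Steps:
F = 1064511 (F = 252127 + 812384 = 1064511)
F - 4843499 = 1064511 - 4843499 = -3778988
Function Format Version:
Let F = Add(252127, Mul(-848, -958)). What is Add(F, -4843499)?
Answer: -3778988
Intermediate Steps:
F = 1064511 (F = Add(252127, 812384) = 1064511)
Add(F, -4843499) = Add(1064511, -4843499) = -3778988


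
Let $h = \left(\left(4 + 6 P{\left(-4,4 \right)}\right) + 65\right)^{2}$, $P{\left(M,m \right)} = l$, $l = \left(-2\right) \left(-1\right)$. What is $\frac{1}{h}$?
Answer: $\frac{1}{6561} \approx 0.00015242$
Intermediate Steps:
$l = 2$
$P{\left(M,m \right)} = 2$
$h = 6561$ ($h = \left(\left(4 + 6 \cdot 2\right) + 65\right)^{2} = \left(\left(4 + 12\right) + 65\right)^{2} = \left(16 + 65\right)^{2} = 81^{2} = 6561$)
$\frac{1}{h} = \frac{1}{6561}$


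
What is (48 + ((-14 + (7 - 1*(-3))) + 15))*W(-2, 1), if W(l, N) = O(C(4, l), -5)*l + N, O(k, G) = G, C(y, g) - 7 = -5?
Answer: 649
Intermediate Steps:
C(y, g) = 2 (C(y, g) = 7 - 5 = 2)
W(l, N) = N - 5*l (W(l, N) = -5*l + N = N - 5*l)
(48 + ((-14 + (7 - 1*(-3))) + 15))*W(-2, 1) = (48 + ((-14 + (7 - 1*(-3))) + 15))*(1 - 5*(-2)) = (48 + ((-14 + (7 + 3)) + 15))*(1 + 10) = (48 + ((-14 + 10) + 15))*11 = (48 + (-4 + 15))*11 = (48 + 11)*11 = 59*11 = 649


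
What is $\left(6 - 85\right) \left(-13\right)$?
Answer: $1027$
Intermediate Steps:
$\left(6 - 85\right) \left(-13\right) = \left(-79\right) \left(-13\right) = 1027$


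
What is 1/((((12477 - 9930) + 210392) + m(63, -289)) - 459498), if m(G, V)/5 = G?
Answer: -1/246244 ≈ -4.0610e-6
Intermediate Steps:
m(G, V) = 5*G
1/((((12477 - 9930) + 210392) + m(63, -289)) - 459498) = 1/((((12477 - 9930) + 210392) + 5*63) - 459498) = 1/(((2547 + 210392) + 315) - 459498) = 1/((212939 + 315) - 459498) = 1/(213254 - 459498) = 1/(-246244) = -1/246244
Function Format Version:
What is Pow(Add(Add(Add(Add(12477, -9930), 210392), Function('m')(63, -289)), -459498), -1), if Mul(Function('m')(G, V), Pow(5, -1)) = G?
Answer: Rational(-1, 246244) ≈ -4.0610e-6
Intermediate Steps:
Function('m')(G, V) = Mul(5, G)
Pow(Add(Add(Add(Add(12477, -9930), 210392), Function('m')(63, -289)), -459498), -1) = Pow(Add(Add(Add(Add(12477, -9930), 210392), Mul(5, 63)), -459498), -1) = Pow(Add(Add(Add(2547, 210392), 315), -459498), -1) = Pow(Add(Add(212939, 315), -459498), -1) = Pow(Add(213254, -459498), -1) = Pow(-246244, -1) = Rational(-1, 246244)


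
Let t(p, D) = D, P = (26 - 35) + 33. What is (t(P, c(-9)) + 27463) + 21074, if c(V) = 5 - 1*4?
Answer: 48538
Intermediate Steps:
c(V) = 1 (c(V) = 5 - 4 = 1)
P = 24 (P = -9 + 33 = 24)
(t(P, c(-9)) + 27463) + 21074 = (1 + 27463) + 21074 = 27464 + 21074 = 48538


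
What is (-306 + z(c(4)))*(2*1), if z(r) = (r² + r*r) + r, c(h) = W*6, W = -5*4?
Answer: 56748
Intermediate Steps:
W = -20
c(h) = -120 (c(h) = -20*6 = -120)
z(r) = r + 2*r² (z(r) = (r² + r²) + r = 2*r² + r = r + 2*r²)
(-306 + z(c(4)))*(2*1) = (-306 - 120*(1 + 2*(-120)))*(2*1) = (-306 - 120*(1 - 240))*2 = (-306 - 120*(-239))*2 = (-306 + 28680)*2 = 28374*2 = 56748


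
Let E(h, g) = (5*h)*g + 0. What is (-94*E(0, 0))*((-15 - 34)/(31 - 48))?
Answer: 0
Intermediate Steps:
E(h, g) = 5*g*h (E(h, g) = 5*g*h + 0 = 5*g*h)
(-94*E(0, 0))*((-15 - 34)/(31 - 48)) = (-470*0*0)*((-15 - 34)/(31 - 48)) = (-94*0)*(-49/(-17)) = 0*(-49*(-1/17)) = 0*(49/17) = 0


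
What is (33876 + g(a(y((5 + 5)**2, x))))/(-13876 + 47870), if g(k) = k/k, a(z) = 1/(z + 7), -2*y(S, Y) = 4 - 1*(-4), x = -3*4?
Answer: 33877/33994 ≈ 0.99656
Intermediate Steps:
x = -12
y(S, Y) = -4 (y(S, Y) = -(4 - 1*(-4))/2 = -(4 + 4)/2 = -1/2*8 = -4)
a(z) = 1/(7 + z)
g(k) = 1
(33876 + g(a(y((5 + 5)**2, x))))/(-13876 + 47870) = (33876 + 1)/(-13876 + 47870) = 33877/33994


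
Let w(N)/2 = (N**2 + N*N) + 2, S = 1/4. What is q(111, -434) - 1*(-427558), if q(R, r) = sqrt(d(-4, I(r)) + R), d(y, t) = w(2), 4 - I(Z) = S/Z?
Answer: 427558 + sqrt(131) ≈ 4.2757e+5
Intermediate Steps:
S = 1/4 ≈ 0.25000
w(N) = 4 + 4*N**2 (w(N) = 2*((N**2 + N*N) + 2) = 2*((N**2 + N**2) + 2) = 2*(2*N**2 + 2) = 2*(2 + 2*N**2) = 4 + 4*N**2)
I(Z) = 4 - 1/(4*Z)
d(y, t) = 20 (d(y, t) = 4 + 4*2**2 = 4 + 4*4 = 4 + 16 = 20)
q(R, r) = sqrt(20 + R)
q(111, -434) - 1*(-427558) = sqrt(20 + 111) - 1*(-427558) = sqrt(131) + 427558 = 427558 + sqrt(131)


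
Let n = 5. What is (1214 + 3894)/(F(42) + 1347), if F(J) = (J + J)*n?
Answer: 5108/1767 ≈ 2.8908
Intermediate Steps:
F(J) = 10*J (F(J) = (J + J)*5 = (2*J)*5 = 10*J)
(1214 + 3894)/(F(42) + 1347) = (1214 + 3894)/(10*42 + 1347) = 5108/(420 + 1347) = 5108/1767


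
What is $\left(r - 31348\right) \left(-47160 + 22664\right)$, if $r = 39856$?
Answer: $-208411968$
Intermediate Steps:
$\left(r - 31348\right) \left(-47160 + 22664\right) = \left(39856 - 31348\right) \left(-47160 + 22664\right) = 8508 \left(-24496\right) = -208411968$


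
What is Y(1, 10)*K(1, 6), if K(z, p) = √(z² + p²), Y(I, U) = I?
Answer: √37 ≈ 6.0828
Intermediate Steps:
K(z, p) = √(p² + z²)
Y(1, 10)*K(1, 6) = 1*√(6² + 1²) = 1*√(36 + 1) = 1*√37 = √37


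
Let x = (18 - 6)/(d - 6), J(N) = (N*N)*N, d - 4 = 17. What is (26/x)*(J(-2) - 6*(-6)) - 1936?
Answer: -1026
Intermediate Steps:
d = 21 (d = 4 + 17 = 21)
J(N) = N³ (J(N) = N²*N = N³)
x = ⅘ (x = (18 - 6)/(21 - 6) = 12/15 = 12*(1/15) = ⅘ ≈ 0.80000)
(26/x)*(J(-2) - 6*(-6)) - 1936 = (26/(⅘))*((-2)³ - 6*(-6)) - 1936 = (26*(5/4))*(-8 + 36) - 1936 = (65/2)*28 - 1936 = 910 - 1936 = -1026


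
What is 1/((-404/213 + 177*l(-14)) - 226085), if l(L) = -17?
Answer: -213/48797426 ≈ -4.3650e-6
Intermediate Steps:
1/((-404/213 + 177*l(-14)) - 226085) = 1/((-404/213 + 177*(-17)) - 226085) = 1/((-404*1/213 - 3009) - 226085) = 1/((-404/213 - 3009) - 226085) = 1/(-641321/213 - 226085) = 1/(-48797426/213) = -213/48797426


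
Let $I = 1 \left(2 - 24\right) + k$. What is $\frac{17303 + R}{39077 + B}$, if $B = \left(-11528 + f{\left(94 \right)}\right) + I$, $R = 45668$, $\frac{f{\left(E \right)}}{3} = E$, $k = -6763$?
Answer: $\frac{62971}{21046} \approx 2.9921$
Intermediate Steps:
$f{\left(E \right)} = 3 E$
$I = -6785$ ($I = 1 \left(2 - 24\right) - 6763 = 1 \left(-22\right) - 6763 = -22 - 6763 = -6785$)
$B = -18031$ ($B = \left(-11528 + 3 \cdot 94\right) - 6785 = \left(-11528 + 282\right) - 6785 = -11246 - 6785 = -18031$)
$\frac{17303 + R}{39077 + B} = \frac{17303 + 45668}{39077 - 18031} = \frac{62971}{21046}$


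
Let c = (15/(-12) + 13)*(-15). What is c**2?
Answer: 497025/16 ≈ 31064.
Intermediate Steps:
c = -705/4 (c = (15*(-1/12) + 13)*(-15) = (-5/4 + 13)*(-15) = (47/4)*(-15) = -705/4 ≈ -176.25)
c**2 = (-705/4)**2 = 497025/16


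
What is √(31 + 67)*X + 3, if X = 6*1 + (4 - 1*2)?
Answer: 3 + 56*√2 ≈ 82.196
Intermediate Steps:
X = 8 (X = 6 + (4 - 2) = 6 + 2 = 8)
√(31 + 67)*X + 3 = √(31 + 67)*8 + 3 = √98*8 + 3 = (7*√2)*8 + 3 = 56*√2 + 3 = 3 + 56*√2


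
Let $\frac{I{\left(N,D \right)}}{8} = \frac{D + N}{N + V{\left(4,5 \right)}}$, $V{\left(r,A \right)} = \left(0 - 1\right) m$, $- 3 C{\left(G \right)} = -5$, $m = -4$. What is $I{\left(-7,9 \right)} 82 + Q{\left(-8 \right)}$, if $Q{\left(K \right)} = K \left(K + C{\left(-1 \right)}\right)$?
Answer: $- \frac{1160}{3} \approx -386.67$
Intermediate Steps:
$C{\left(G \right)} = \frac{5}{3}$ ($C{\left(G \right)} = \left(- \frac{1}{3}\right) \left(-5\right) = \frac{5}{3}$)
$V{\left(r,A \right)} = 4$ ($V{\left(r,A \right)} = \left(0 - 1\right) \left(-4\right) = \left(-1\right) \left(-4\right) = 4$)
$I{\left(N,D \right)} = \frac{8 \left(D + N\right)}{4 + N}$ ($I{\left(N,D \right)} = 8 \frac{D + N}{N + 4} = 8 \frac{D + N}{4 + N} = \frac{8 \left(D + N\right)}{4 + N}$)
$Q{\left(K \right)} = K \left(\frac{5}{3} + K\right)$ ($Q{\left(K \right)} = K \left(K + \frac{5}{3}\right) = K \left(\frac{5}{3} + K\right)$)
$I{\left(-7,9 \right)} 82 + Q{\left(-8 \right)} = \frac{8 \left(9 - 7\right)}{4 - 7} \cdot 82 + \frac{1}{3} \left(-8\right) \left(5 + 3 \left(-8\right)\right) = 8 \frac{1}{-3} \cdot 2 \cdot 82 + \frac{1}{3} \left(-8\right) \left(5 - 24\right) = 8 \left(- \frac{1}{3}\right) 2 \cdot 82 + \frac{1}{3} \left(-8\right) \left(-19\right) = \left(- \frac{16}{3}\right) 82 + \frac{152}{3} = - \frac{1312}{3} + \frac{152}{3} = - \frac{1160}{3}$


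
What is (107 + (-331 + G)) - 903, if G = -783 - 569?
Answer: -2479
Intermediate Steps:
G = -1352
(107 + (-331 + G)) - 903 = (107 + (-331 - 1352)) - 903 = (107 - 1683) - 903 = -1576 - 903 = -2479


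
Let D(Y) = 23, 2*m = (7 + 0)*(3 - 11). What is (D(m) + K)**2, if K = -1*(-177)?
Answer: 40000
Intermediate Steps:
m = -28 (m = ((7 + 0)*(3 - 11))/2 = (7*(-8))/2 = (1/2)*(-56) = -28)
K = 177
(D(m) + K)**2 = (23 + 177)**2 = 200**2 = 40000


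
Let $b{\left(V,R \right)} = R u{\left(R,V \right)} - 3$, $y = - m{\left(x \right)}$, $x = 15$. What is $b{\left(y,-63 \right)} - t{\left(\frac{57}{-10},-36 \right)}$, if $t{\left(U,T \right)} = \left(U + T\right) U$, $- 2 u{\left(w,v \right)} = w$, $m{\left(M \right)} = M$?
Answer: $- \frac{222519}{100} \approx -2225.2$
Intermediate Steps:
$y = -15$ ($y = \left(-1\right) 15 = -15$)
$u{\left(w,v \right)} = - \frac{w}{2}$
$t{\left(U,T \right)} = U \left(T + U\right)$ ($t{\left(U,T \right)} = \left(T + U\right) U = U \left(T + U\right)$)
$b{\left(V,R \right)} = -3 - \frac{R^{2}}{2}$ ($b{\left(V,R \right)} = R \left(- \frac{R}{2}\right) - 3 = - \frac{R^{2}}{2} - 3 = -3 - \frac{R^{2}}{2}$)
$b{\left(y,-63 \right)} - t{\left(\frac{57}{-10},-36 \right)} = \left(-3 - \frac{\left(-63\right)^{2}}{2}\right) - \frac{57}{-10} \left(-36 + \frac{57}{-10}\right) = \left(-3 - \frac{3969}{2}\right) - 57 \left(- \frac{1}{10}\right) \left(-36 + 57 \left(- \frac{1}{10}\right)\right) = \left(-3 - \frac{3969}{2}\right) - - \frac{57 \left(-36 - \frac{57}{10}\right)}{10} = - \frac{3975}{2} - \left(- \frac{57}{10}\right) \left(- \frac{417}{10}\right) = - \frac{3975}{2} - \frac{23769}{100} = - \frac{222519}{100}$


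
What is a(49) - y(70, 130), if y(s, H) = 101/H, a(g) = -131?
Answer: -17131/130 ≈ -131.78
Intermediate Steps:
a(49) - y(70, 130) = -131 - 101/130 = -17131/130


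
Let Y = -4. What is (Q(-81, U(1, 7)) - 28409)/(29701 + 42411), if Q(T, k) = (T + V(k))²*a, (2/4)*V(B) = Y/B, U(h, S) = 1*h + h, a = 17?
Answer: 5901/4507 ≈ 1.3093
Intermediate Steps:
U(h, S) = 2*h (U(h, S) = h + h = 2*h)
V(B) = -8/B (V(B) = 2*(-4/B) = -8/B)
Q(T, k) = 17*(T - 8/k)² (Q(T, k) = (T - 8/k)²*17 = 17*(T - 8/k)²)
(Q(-81, U(1, 7)) - 28409)/(29701 + 42411) = (17*(-8 - 162)²/(2*1)² - 28409)/(29701 + 42411) = (17*(-8 - 81*2)²/2² - 28409)/72112 = (17*(¼)*(-8 - 162)² - 28409)*(1/72112) = (17*(¼)*(-170)² - 28409)*(1/72112) = (17*(¼)*28900 - 28409)*(1/72112) = (122825 - 28409)*(1/72112) = 94416*(1/72112) = 5901/4507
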